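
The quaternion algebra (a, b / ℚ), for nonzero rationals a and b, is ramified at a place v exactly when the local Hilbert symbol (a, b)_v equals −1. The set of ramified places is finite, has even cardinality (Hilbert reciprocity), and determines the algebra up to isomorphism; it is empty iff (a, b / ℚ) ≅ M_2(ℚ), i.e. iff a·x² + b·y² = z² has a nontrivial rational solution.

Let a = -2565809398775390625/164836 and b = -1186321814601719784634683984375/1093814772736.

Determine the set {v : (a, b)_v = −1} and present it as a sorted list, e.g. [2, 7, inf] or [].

[13, inf]

(a, b) ≡ (-65, -6479) mod (ℚ^×)²; places V = {2, 3, 5, 7, 11, 13, 19, 23, 29, 31, ∞}.
(a,b)_29: α=-2, u≡1; β=-2, v≡3 (mod 29); (1|29)=+1, (3|29)=-1; sign (−1)^0·+1^-2·-1^-2 = +1.
(a,b)_2: α=-2, β=-10; u≡7, v≡1 (mod 8); ε(u)ε(v)=1·0, αω(v)=-2·0, βω(u)=-10·0; sum ≡ 0  ⇒  +1.
(a,b)_23: α=0, u≡13; β=-2, v≡20 (mod 23); (13|23)=+1, (20|23)=-1; sign (−1)^0·+1^-2·-1^0 = +1.
(a,b)_13: α=5, u≡7; β=10, v≡8 (mod 13); (7|13)=-1, (8|13)=-1; sign (−1)^0·-1^10·-1^5 = -1.
(a,b)_7: α=-2, u≡6; β=-4, v≡5 (mod 7); (6|7)=-1, (5|7)=-1; sign (−1)^0·-1^-4·-1^-2 = +1.
(a,b)_31: α=0, u≡16; β=3, v≡16 (mod 31); (16|31)=+1, (16|31)=+1; sign (−1)^0·+1^3·+1^0 = +1.
(a,b)_5: α=9, u≡2; β=8, v≡4 (mod 5); (2|5)=-1, (4|5)=+1; sign (−1)^0·-1^8·+1^9 = +1.
(a,b)_19: α=2, u≡9; β=3, v≡6 (mod 19); (9|19)=+1, (6|19)=+1; sign (−1)^0·+1^3·+1^2 = +1.
(a,b)_∞: sgn(-65)=−, sgn(-6479)=−, so -1.
(a,b)_11: α=2, u≡5; β=3, v≡5 (mod 11); (5|11)=+1, (5|11)=+1; sign (−1)^0·+1^3·+1^2 = +1.
(a,b)_3: α=4, u≡1; β=4, v≡1 (mod 3); (1|3)=+1, (1|3)=+1; sign (−1)^0·+1^4·+1^4 = +1.
(-65, -6479 / ℚ) ramifies at {13, ∞}: a division algebra.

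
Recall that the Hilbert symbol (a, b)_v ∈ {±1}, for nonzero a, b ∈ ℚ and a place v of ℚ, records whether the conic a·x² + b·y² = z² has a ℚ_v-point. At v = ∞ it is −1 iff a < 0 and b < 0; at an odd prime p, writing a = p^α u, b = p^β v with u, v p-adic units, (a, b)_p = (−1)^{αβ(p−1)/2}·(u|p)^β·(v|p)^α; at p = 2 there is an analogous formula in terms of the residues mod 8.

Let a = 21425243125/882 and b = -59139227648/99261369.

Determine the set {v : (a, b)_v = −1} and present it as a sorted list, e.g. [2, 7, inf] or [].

(a, b) ≡ (566618, -1073) mod (ℚ^×)²; places V = {2, 3, 5, 7, 11, 13, 19, 29, 31, 37, 41, ∞}.
(a,b)_11: α=2, u≡7; β=0, v≡3 (mod 11); (7|11)=-1, (3|11)=+1; sign (−1)^0·-1^0·+1^2 = +1.
(a,b)_5: α=4, u≡2; β=0, v≡3 (mod 5); (2|5)=-1, (3|5)=-1; sign (−1)^0·-1^0·-1^4 = +1.
(a,b)_13: α=1, u≡3; β=0, v≡7 (mod 13); (3|13)=+1, (7|13)=-1; sign (−1)^0·+1^0·-1^1 = -1.
(a,b)_31: α=1, u≡2; β=0, v≡11 (mod 31); (2|31)=+1, (11|31)=-1; sign (−1)^0·+1^0·-1^1 = -1.
(a,b)_2: α=-1, β=16; u≡5, v≡7 (mod 8); ε(u)ε(v)=0·1, αω(v)=-1·0, βω(u)=16·1; sum ≡ 0  ⇒  +1.
(a,b)_29: α=0, u≡5; β=3, v≡11 (mod 29); (5|29)=+1, (11|29)=-1; sign (−1)^0·+1^3·-1^0 = +1.
(a,b)_19: α=1, u≡7; β=0, v≡2 (mod 19); (7|19)=+1, (2|19)=-1; sign (−1)^0·+1^0·-1^1 = -1.
(a,b)_7: α=-2, u≡5; β=0, v≡6 (mod 7); (5|7)=-1, (6|7)=-1; sign (−1)^0·-1^0·-1^-2 = +1.
(a,b)_3: α=-2, u≡2; β=-10, v≡1 (mod 3); (2|3)=-1, (1|3)=+1; sign (−1)^0·-1^-10·+1^-2 = +1.
(a,b)_41: α=0, u≡40; β=-2, v≡34 (mod 41); (40|41)=+1, (34|41)=-1; sign (−1)^0·+1^-2·-1^0 = +1.
(a,b)_37: α=1, u≡36; β=1, v≡15 (mod 37); (36|37)=+1, (15|37)=-1; sign (−1)^0·+1^1·-1^1 = -1.
(a,b)_∞: sgn(566618)=+, sgn(-1073)=−, so +1.
Ram(566618, -1073) = {13, 19, 31, 37}; no ℚ_13-point on the conic.

[13, 19, 31, 37]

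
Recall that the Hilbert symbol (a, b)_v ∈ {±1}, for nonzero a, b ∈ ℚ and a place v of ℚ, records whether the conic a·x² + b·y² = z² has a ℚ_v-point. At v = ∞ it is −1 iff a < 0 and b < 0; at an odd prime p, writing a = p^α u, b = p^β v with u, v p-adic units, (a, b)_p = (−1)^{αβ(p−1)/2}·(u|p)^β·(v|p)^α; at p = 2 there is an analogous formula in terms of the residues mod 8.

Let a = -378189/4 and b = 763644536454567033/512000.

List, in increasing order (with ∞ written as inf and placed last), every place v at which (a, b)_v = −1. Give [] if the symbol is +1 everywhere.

(a, b) ≡ (-4669, 5365) mod (ℚ^×)²; places V = {2, 3, 5, 7, 17, 19, 23, 29, 37, ∞}.
(a,b)_29: α=1, u≡24; β=1, v≡14 (mod 29); (24|29)=+1, (14|29)=-1; sign (−1)^0·+1^1·-1^1 = -1.
(a,b)_7: α=1, u≡5; β=2, v≡3 (mod 7); (5|7)=-1, (3|7)=-1; sign (−1)^0·-1^2·-1^1 = -1.
(a,b)_37: α=0, u≡34; β=1, v≡33 (mod 37); (34|37)=+1, (33|37)=+1; sign (−1)^0·+1^1·+1^0 = +1.
(a,b)_∞: sgn(-4669)=−, sgn(5365)=+, so +1.
(a,b)_23: α=1, u≡12; β=2, v≡1 (mod 23); (12|23)=+1, (1|23)=+1; sign (−1)^0·+1^2·+1^1 = +1.
(a,b)_5: α=0, u≡4; β=-3, v≡3 (mod 5); (4|5)=+1, (3|5)=-1; sign (−1)^0·+1^-3·-1^0 = +1.
(a,b)_17: α=0, u≡11; β=2, v≡14 (mod 17); (11|17)=-1, (14|17)=-1; sign (−1)^0·-1^2·-1^0 = +1.
(a,b)_2: α=-2, β=-12; u≡3, v≡5 (mod 8); ε(u)ε(v)=1·0, αω(v)=-2·1, βω(u)=-12·1; sum ≡ 0  ⇒  +1.
(a,b)_3: α=4, u≡2; β=6, v≡1 (mod 3); (2|3)=-1, (1|3)=+1; sign (−1)^0·-1^6·+1^4 = +1.
(a,b)_19: α=0, u≡11; β=4, v≡9 (mod 19); (11|19)=+1, (9|19)=+1; sign (−1)^0·+1^4·+1^0 = +1.
(-4669, 5365 / ℚ) ramifies at {7, 29}: a division algebra.

[7, 29]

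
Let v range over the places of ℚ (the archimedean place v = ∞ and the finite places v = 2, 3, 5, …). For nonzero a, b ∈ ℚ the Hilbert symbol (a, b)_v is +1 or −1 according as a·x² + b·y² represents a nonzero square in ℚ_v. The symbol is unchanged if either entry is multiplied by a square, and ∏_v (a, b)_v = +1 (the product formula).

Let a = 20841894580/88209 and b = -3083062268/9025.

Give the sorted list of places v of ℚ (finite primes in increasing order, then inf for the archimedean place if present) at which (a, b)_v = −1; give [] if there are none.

[5, 17]

Mod squares: a ≡ 85405, b ≡ -5423. Check v ∈ {∞, 2, 3, 5, 11, 13, 17, 19, 29, 31}.
v=3: a=3^-6·(≡1), b=3^0·(≡1) mod 3; (1|3)=+1, (1|3)=+1; (−1)^{-6·0·1}·(+1)^0·(+1)^-6 = +1.
v=5: a=5^1·(≡4), b=5^-2·(≡2) mod 5; (4|5)=+1, (2|5)=-1; (−1)^{1·-2·2}·(+1)^-2·(-1)^1 = -1.
v=19: a=19^3·(≡11), b=19^-2·(≡9) mod 19; (11|19)=+1, (9|19)=+1; (−1)^{3·-2·9}·(+1)^-2·(+1)^3 = +1.
v=29: a=29^1·(≡24), b=29^3·(≡24) mod 29; (24|29)=+1, (24|29)=+1; (−1)^{1·3·14}·(+1)^3·(+1)^1 = +1.
v=11: a=11^-2·(≡4), b=11^1·(≡10) mod 11; (4|11)=+1, (10|11)=-1; (−1)^{-2·1·5}·(+1)^1·(-1)^-2 = +1.
v=31: a=31^1·(≡21), b=31^0·(≡19) mod 31; (21|31)=-1, (19|31)=+1; (−1)^{1·0·15}·(-1)^0·(+1)^1 = +1.
v=13: a=13^2·(≡2), b=13^2·(≡2) mod 13; (2|13)=-1, (2|13)=-1; (−1)^{2·2·6}·(-1)^2·(-1)^2 = +1.
v=17: a=17^0·(≡5), b=17^1·(≡13) mod 17; (5|17)=-1, (13|17)=+1; (−1)^{0·1·8}·(-1)^1·(+1)^0 = -1.
v=∞: 85405 > 0 and -5423 < 0  ⇒  (a,b)_∞ = +1.
v=2: v_2(a)=2, v_2(b)=2; units ≡ 5, 1 (mod 8); ε·ε+αω+βω = 0·0+2·0+2·1 ≡ 0  ⇒  (a,b)_2 = +1.
|Ram(85405, -5423)| = 2, even; anisotropic at {5, 17}.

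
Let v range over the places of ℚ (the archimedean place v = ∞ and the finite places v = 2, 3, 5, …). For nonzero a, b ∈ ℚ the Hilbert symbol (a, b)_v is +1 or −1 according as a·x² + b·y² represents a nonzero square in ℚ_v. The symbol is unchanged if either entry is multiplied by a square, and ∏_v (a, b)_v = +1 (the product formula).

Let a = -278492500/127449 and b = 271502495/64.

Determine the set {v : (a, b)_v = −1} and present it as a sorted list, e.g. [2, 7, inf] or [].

(a, b) ≡ (-111397, 939455) mod (ℚ^×)²; places V = {2, 3, 5, 7, 11, 13, 17, 19, 29, 31, 41, ∞}.
(a,b)_2: α=2, β=-6; u≡3, v≡7 (mod 8); ε(u)ε(v)=1·1, αω(v)=2·0, βω(u)=-6·1; sum ≡ 1  ⇒  -1.
(a,b)_31: α=0, u≡27; β=1, v≡28 (mod 31); (27|31)=-1, (28|31)=+1; sign (−1)^0·-1^1·+1^0 = -1.
(a,b)_11: α=1, u≡4; β=1, v≡4 (mod 11); (4|11)=+1, (4|11)=+1; sign (−1)^1·+1^1·+1^1 = -1.
(a,b)_7: α=-2, u≡2; β=0, v≡5 (mod 7); (2|7)=+1, (5|7)=-1; sign (−1)^0·+1^0·-1^-2 = +1.
(a,b)_13: α=1, u≡7; β=0, v≡9 (mod 13); (7|13)=-1, (9|13)=+1; sign (−1)^0·-1^0·+1^1 = +1.
(a,b)_29: α=0, u≡8; β=1, v≡19 (mod 29); (8|29)=-1, (19|29)=-1; sign (−1)^0·-1^1·-1^0 = -1.
(a,b)_41: α=1, u≡22; β=0, v≡34 (mod 41); (22|41)=-1, (34|41)=-1; sign (−1)^0·-1^0·-1^1 = -1.
(a,b)_17: α=-2, u≡13; β=2, v≡4 (mod 17); (13|17)=+1, (4|17)=+1; sign (−1)^0·+1^2·+1^-2 = +1.
(a,b)_5: α=4, u≡3; β=1, v≡1 (mod 5); (3|5)=-1, (1|5)=+1; sign (−1)^0·-1^1·+1^4 = -1.
(a,b)_∞: sgn(-111397)=−, sgn(939455)=+, so +1.
(a,b)_3: α=-2, u≡2; β=0, v≡2 (mod 3); (2|3)=-1, (2|3)=-1; sign (−1)^0·-1^0·-1^-2 = +1.
(a,b)_19: α=1, u≡15; β=1, v≡4 (mod 19); (15|19)=-1, (4|19)=+1; sign (−1)^1·-1^1·+1^1 = +1.
(-111397, 939455 / ℚ) ramifies at {2, 5, 11, 29, 31, 41}: a division algebra.

[2, 5, 11, 29, 31, 41]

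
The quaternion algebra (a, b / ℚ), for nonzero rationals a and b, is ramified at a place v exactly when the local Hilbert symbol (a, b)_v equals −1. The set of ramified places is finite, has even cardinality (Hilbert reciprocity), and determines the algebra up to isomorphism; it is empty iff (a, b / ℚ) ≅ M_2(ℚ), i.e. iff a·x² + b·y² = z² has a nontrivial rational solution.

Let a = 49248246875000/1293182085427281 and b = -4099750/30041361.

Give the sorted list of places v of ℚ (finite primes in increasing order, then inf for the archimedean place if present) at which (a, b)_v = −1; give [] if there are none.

(a, b) ≡ (62, -310) mod (ℚ^×)²; places V = {2, 3, 5, 7, 23, 29, 31, ∞}.
(a,b)_3: α=-22, u≡2; β=-6, v≡2 (mod 3); (2|3)=-1, (2|3)=-1; sign (−1)^0·-1^-6·-1^-22 = +1.
(a,b)_31: α=3, u≡25; β=1, v≡24 (mod 31); (25|31)=+1, (24|31)=-1; sign (−1)^1·+1^1·-1^3 = +1.
(a,b)_7: α=-2, u≡3; β=-2, v≡3 (mod 7); (3|7)=-1, (3|7)=-1; sign (−1)^0·-1^-2·-1^-2 = +1.
(a,b)_∞: sgn(62)=+, sgn(-310)=−, so +1.
(a,b)_29: α=-2, u≡16; β=-2, v≡7 (mod 29); (16|29)=+1, (7|29)=+1; sign (−1)^0·+1^-2·+1^-2 = +1.
(a,b)_23: α=2, u≡2; β=2, v≡8 (mod 23); (2|23)=+1, (8|23)=+1; sign (−1)^0·+1^2·+1^2 = +1.
(a,b)_2: α=3, β=1; u≡7, v≡5 (mod 8); ε(u)ε(v)=1·0, αω(v)=3·1, βω(u)=1·0; sum ≡ 1  ⇒  -1.
(a,b)_5: α=8, u≡2; β=3, v≡2 (mod 5); (2|5)=-1, (2|5)=-1; sign (−1)^0·-1^3·-1^8 = -1.
|Ram(62, -310)| = 2, even; anisotropic at {2, 5}.

[2, 5]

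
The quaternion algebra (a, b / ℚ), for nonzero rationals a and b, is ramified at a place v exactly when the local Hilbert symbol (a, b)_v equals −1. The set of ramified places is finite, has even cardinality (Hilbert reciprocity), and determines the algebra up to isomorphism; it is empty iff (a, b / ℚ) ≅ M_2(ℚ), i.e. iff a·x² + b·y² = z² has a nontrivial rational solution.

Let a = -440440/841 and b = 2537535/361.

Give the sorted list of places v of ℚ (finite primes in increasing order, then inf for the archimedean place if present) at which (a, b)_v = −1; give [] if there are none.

[3, 7]

(a, b) ≡ (-910, 15015) mod (ℚ^×)²; places V = {2, 3, 5, 7, 11, 13, 19, 29, ∞}.
(a,b)_2: α=3, β=0; u≡1, v≡7 (mod 8); ε(u)ε(v)=0·1, αω(v)=3·0, βω(u)=0·0; sum ≡ 0  ⇒  +1.
(a,b)_5: α=1, u≡2; β=1, v≡2 (mod 5); (2|5)=-1, (2|5)=-1; sign (−1)^0·-1^1·-1^1 = +1.
(a,b)_7: α=1, u≡3; β=1, v≡6 (mod 7); (3|7)=-1, (6|7)=-1; sign (−1)^1·-1^1·-1^1 = -1.
(a,b)_3: α=0, u≡2; β=1, v≡1 (mod 3); (2|3)=-1, (1|3)=+1; sign (−1)^0·-1^1·+1^0 = -1.
(a,b)_∞: sgn(-910)=−, sgn(15015)=+, so +1.
(a,b)_13: α=1, u≡7; β=3, v≡5 (mod 13); (7|13)=-1, (5|13)=-1; sign (−1)^0·-1^3·-1^1 = +1.
(a,b)_11: α=2, u≡9; β=1, v≡9 (mod 11); (9|11)=+1, (9|11)=+1; sign (−1)^0·+1^1·+1^2 = +1.
(a,b)_29: α=-2, u≡12; β=0, v≡25 (mod 29); (12|29)=-1, (25|29)=+1; sign (−1)^0·-1^0·+1^-2 = +1.
(a,b)_19: α=0, u≡15; β=-2, v≡9 (mod 19); (15|19)=-1, (9|19)=+1; sign (−1)^0·-1^-2·+1^0 = +1.
(-910, 15015 / ℚ) ramifies at {3, 7}: a division algebra.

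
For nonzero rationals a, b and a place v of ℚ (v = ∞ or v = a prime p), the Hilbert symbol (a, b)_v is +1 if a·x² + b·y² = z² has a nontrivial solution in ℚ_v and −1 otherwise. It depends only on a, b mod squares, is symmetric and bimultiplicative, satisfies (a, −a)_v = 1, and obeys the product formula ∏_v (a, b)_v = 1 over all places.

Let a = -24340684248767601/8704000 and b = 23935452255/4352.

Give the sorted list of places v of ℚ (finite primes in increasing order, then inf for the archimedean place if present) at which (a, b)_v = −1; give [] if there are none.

(a, b) ≡ (-8544965, 1615) mod (ℚ^×)²; places V = {2, 3, 5, 11, 13, 17, 19, 31, 37, ∞}.
(a,b)_37: α=3, u≡30; β=2, v≡14 (mod 37); (30|37)=+1, (14|37)=-1; sign (−1)^0·+1^2·-1^3 = -1.
(a,b)_19: α=1, u≡2; β=1, v≡16 (mod 19); (2|19)=-1, (16|19)=+1; sign (−1)^1·-1^1·+1^1 = +1.
(a,b)_5: α=-3, u≡2; β=1, v≡3 (mod 5); (2|5)=-1, (3|5)=-1; sign (−1)^0·-1^1·-1^-3 = +1.
(a,b)_31: α=2, u≡11; β=0, v≡26 (mod 31); (11|31)=-1, (26|31)=-1; sign (−1)^0·-1^0·-1^2 = +1.
(a,b)_13: α=3, u≡4; β=2, v≡3 (mod 13); (4|13)=+1, (3|13)=+1; sign (−1)^0·+1^2·+1^3 = +1.
(a,b)_2: α=-12, β=-8; u≡3, v≡7 (mod 8); ε(u)ε(v)=1·1, αω(v)=-12·0, βω(u)=-8·1; sum ≡ 1  ⇒  -1.
(a,b)_17: α=-1, u≡11; β=-1, v≡12 (mod 17); (11|17)=-1, (12|17)=-1; sign (−1)^0·-1^-1·-1^-1 = +1.
(a,b)_11: α=3, u≡4; β=2, v≡4 (mod 11); (4|11)=+1, (4|11)=+1; sign (−1)^0·+1^2·+1^3 = +1.
(a,b)_3: α=2, u≡1; β=2, v≡1 (mod 3); (1|3)=+1, (1|3)=+1; sign (−1)^0·+1^2·+1^2 = +1.
(a,b)_∞: sgn(-8544965)=−, sgn(1615)=+, so +1.
|Ram(-8544965, 1615)| = 2, even; anisotropic at {2, 37}.

[2, 37]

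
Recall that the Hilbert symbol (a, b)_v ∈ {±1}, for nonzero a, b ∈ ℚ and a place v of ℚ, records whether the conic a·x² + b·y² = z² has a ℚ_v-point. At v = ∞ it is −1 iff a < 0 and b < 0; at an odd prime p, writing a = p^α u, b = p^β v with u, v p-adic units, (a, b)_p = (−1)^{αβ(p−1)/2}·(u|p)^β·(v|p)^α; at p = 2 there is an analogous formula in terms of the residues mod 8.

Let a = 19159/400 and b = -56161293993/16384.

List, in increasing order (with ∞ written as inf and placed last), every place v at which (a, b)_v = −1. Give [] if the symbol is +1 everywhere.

[2, 17]

Mod squares: a ≡ 391, b ≡ -17. Check v ∈ {∞, 2, 3, 5, 7, 17, 23}.
v=17: a=17^1·(≡10), b=17^3·(≡1) mod 17; (10|17)=-1, (1|17)=+1; (−1)^{1·3·8}·(-1)^3·(+1)^1 = -1.
v=23: a=23^1·(≡21), b=23^2·(≡2) mod 23; (21|23)=-1, (2|23)=+1; (−1)^{1·2·11}·(-1)^2·(+1)^1 = +1.
v=2: v_2(a)=-4, v_2(b)=-14; units ≡ 7, 7 (mod 8); ε·ε+αω+βω = 1·1+-4·0+-14·0 ≡ 1  ⇒  (a,b)_2 = -1.
v=5: a=5^-2·(≡4), b=5^0·(≡3) mod 5; (4|5)=+1, (3|5)=-1; (−1)^{-2·0·2}·(+1)^0·(-1)^-2 = +1.
v=3: a=3^0·(≡1), b=3^2·(≡1) mod 3; (1|3)=+1, (1|3)=+1; (−1)^{0·2·1}·(+1)^2·(+1)^0 = +1.
v=7: a=7^2·(≡6), b=7^4·(≡2) mod 7; (6|7)=-1, (2|7)=+1; (−1)^{2·4·3}·(-1)^4·(+1)^2 = +1.
v=∞: 391 > 0 and -17 < 0  ⇒  (a,b)_∞ = +1.
|Ram(391, -17)| = 2, even; anisotropic at {2, 17}.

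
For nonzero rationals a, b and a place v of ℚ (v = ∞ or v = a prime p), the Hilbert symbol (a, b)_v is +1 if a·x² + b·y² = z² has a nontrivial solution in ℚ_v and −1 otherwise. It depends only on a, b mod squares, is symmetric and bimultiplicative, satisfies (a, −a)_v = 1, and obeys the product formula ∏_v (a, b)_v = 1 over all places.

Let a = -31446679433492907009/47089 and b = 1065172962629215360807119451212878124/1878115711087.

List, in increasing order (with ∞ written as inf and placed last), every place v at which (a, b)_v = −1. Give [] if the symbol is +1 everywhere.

[3, 37]

Mod squares: a ≡ -129, b ≡ 22533. Check v ∈ {∞, 2, 3, 7, 11, 29, 31, 37, 41, 43}.
v=43: a=43^3·(≡21), b=43^6·(≡13) mod 43; (21|43)=+1, (13|43)=+1; (−1)^{3·6·21}·(+1)^6·(+1)^3 = +1.
v=37: a=37^2·(≡35), b=37^3·(≡23) mod 37; (35|37)=-1, (23|37)=-1; (−1)^{2·3·18}·(-1)^3·(-1)^2 = -1.
v=3: a=3^5·(≡2), b=3^15·(≡2) mod 3; (2|3)=-1, (2|3)=-1; (−1)^{5·15·1}·(-1)^15·(-1)^5 = -1.
v=7: a=7^-2·(≡4), b=7^-5·(≡3) mod 7; (4|7)=+1, (3|7)=-1; (−1)^{-2·-5·3}·(+1)^-5·(-1)^-2 = +1.
v=∞: -129 < 0 and 22533 > 0  ⇒  (a,b)_∞ = +1.
v=11: a=11^0·(≡4), b=11^-2·(≡9) mod 11; (4|11)=+1, (9|11)=+1; (−1)^{0·-2·5}·(+1)^-2·(+1)^0 = +1.
v=41: a=41^2·(≡28), b=41^4·(≡28) mod 41; (28|41)=-1, (28|41)=-1; (−1)^{2·4·20}·(-1)^4·(-1)^2 = +1.
v=29: a=29^4·(≡25), b=29^5·(≡5) mod 29; (25|29)=+1, (5|29)=+1; (−1)^{4·5·14}·(+1)^5·(+1)^4 = +1.
v=31: a=31^-2·(≡30), b=31^-4·(≡22) mod 31; (30|31)=-1, (22|31)=-1; (−1)^{-2·-4·15}·(-1)^-4·(-1)^-2 = +1.
v=2: v_2(a)=0, v_2(b)=2; units ≡ 7, 5 (mod 8); ε·ε+αω+βω = 1·0+0·1+2·0 ≡ 0  ⇒  (a,b)_2 = +1.
Ram(-129, 22533) = {3, 37}; no ℚ_3-point on the conic.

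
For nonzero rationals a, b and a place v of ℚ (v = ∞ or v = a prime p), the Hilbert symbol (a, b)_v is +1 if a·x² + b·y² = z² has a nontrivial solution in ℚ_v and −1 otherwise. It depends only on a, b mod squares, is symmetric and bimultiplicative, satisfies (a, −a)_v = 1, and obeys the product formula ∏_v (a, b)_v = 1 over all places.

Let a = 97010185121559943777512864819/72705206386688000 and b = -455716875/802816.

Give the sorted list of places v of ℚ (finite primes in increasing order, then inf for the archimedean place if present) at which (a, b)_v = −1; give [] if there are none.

[5, 11]

(a, b) ≡ (680295, -3) mod (ℚ^×)²; places V = {2, 3, 5, 7, 11, 17, 19, 23, 29, 31, ∞}.
(a,b)_17: α=6, u≡6; β=2, v≡12 (mod 17); (6|17)=-1, (12|17)=-1; sign (−1)^0·-1^2·-1^6 = +1.
(a,b)_3: α=11, u≡1; β=1, v≡2 (mod 3); (1|3)=+1, (2|3)=-1; sign (−1)^1·+1^1·-1^11 = +1.
(a,b)_23: α=-2, u≡12; β=0, v≡19 (mod 23); (12|23)=+1, (19|23)=-1; sign (−1)^0·+1^0·-1^-2 = +1.
(a,b)_∞: sgn(680295)=+, sgn(-3)=−, so +1.
(a,b)_29: α=8, u≡22; β=2, v≡15 (mod 29); (22|29)=+1, (15|29)=-1; sign (−1)^0·+1^2·-1^8 = +1.
(a,b)_7: α=1, u≡1; β=-2, v≡4 (mod 7); (1|7)=+1, (4|7)=+1; sign (−1)^0·+1^-2·+1^1 = +1.
(a,b)_19: α=1, u≡17; β=0, v≡7 (mod 19); (17|19)=+1, (7|19)=+1; sign (−1)^0·+1^0·+1^1 = +1.
(a,b)_31: α=1, u≡16; β=0, v≡16 (mod 31); (16|31)=+1, (16|31)=+1; sign (−1)^0·+1^0·+1^1 = +1.
(a,b)_5: α=-3, u≡1; β=4, v≡3 (mod 5); (1|5)=+1, (3|5)=-1; sign (−1)^0·+1^4·-1^-3 = -1.
(a,b)_2: α=-40, β=-14; u≡7, v≡5 (mod 8); ε(u)ε(v)=1·0, αω(v)=-40·1, βω(u)=-14·0; sum ≡ 0  ⇒  +1.
(a,b)_11: α=1, u≡4; β=0, v≡8 (mod 11); (4|11)=+1, (8|11)=-1; sign (−1)^0·+1^0·-1^1 = -1.
Ram(680295, -3) = {5, 11}; no ℚ_5-point on the conic.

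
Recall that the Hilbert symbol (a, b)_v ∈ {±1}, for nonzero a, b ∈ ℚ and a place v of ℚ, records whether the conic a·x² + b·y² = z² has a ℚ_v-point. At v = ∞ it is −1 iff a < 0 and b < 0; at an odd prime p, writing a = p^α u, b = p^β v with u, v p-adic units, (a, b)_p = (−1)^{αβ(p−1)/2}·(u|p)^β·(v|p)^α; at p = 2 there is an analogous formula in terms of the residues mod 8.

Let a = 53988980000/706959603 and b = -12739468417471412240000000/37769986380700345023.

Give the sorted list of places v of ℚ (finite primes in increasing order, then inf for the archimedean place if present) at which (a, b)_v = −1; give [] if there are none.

Mod squares: a ≡ 6, b ≡ -455. Check v ∈ {∞, 2, 3, 5, 7, 13, 17, 23, 31, 41, 43, 53}.
v=2: v_2(a)=5, v_2(b)=10; units ≡ 3, 1 (mod 8); ε·ε+αω+βω = 1·0+5·0+10·1 ≡ 0  ⇒  (a,b)_2 = +1.
v=7: a=7^-2·(≡5), b=7^-3·(≡3) mod 7; (5|7)=-1, (3|7)=-1; (−1)^{-2·-3·3}·(-1)^-3·(-1)^-2 = -1.
v=3: a=3^-3·(≡2), b=3^-6·(≡1) mod 3; (2|3)=-1, (1|3)=+1; (−1)^{-3·-6·1}·(-1)^-6·(+1)^-3 = +1.
v=53: a=53^2·(≡15), b=53^4·(≡2) mod 53; (15|53)=+1, (2|53)=-1; (−1)^{2·4·26}·(+1)^4·(-1)^2 = +1.
v=43: a=43^-2·(≡41), b=43^-4·(≡12) mod 43; (41|43)=+1, (12|43)=-1; (−1)^{-2·-4·21}·(+1)^-4·(-1)^-2 = +1.
v=17: a=17^-2·(≡7), b=17^-4·(≡1) mod 17; (7|17)=-1, (1|17)=+1; (−1)^{-2·-4·8}·(-1)^-4·(+1)^-2 = +1.
v=∞: 6 > 0 and -455 < 0  ⇒  (a,b)_∞ = +1.
v=23: a=23^0·(≡12), b=23^-2·(≡7) mod 23; (12|23)=+1, (7|23)=-1; (−1)^{0·-2·11}·(+1)^-2·(-1)^0 = +1.
v=5: a=5^4·(≡1), b=5^7·(≡1) mod 5; (1|5)=+1, (1|5)=+1; (−1)^{4·7·2}·(+1)^7·(+1)^4 = +1.
v=31: a=31^2·(≡27), b=31^4·(≡10) mod 31; (27|31)=-1, (10|31)=+1; (−1)^{2·4·15}·(-1)^4·(+1)^2 = +1.
v=41: a=41^0·(≡29), b=41^2·(≡32) mod 41; (29|41)=-1, (32|41)=+1; (−1)^{0·2·20}·(-1)^2·(+1)^0 = +1.
v=13: a=13^0·(≡6), b=13^1·(≡1) mod 13; (6|13)=-1, (1|13)=+1; (−1)^{0·1·6}·(-1)^1·(+1)^0 = -1.
|Ram(6, -455)| = 2, even; anisotropic at {7, 13}.

[7, 13]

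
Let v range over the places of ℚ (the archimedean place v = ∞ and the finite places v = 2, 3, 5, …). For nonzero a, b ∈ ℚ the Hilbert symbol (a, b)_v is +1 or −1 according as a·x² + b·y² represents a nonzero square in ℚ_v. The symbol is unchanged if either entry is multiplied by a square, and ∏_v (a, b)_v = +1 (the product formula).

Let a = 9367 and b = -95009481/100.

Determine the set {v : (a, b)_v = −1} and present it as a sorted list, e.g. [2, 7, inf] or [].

[2, 17]

(a, b) ≡ (9367, -215441) mod (ℚ^×)²; places V = {2, 3, 5, 7, 17, 19, 23, 29, ∞}.
(a,b)_17: α=1, u≡7; β=1, v≡13 (mod 17); (7|17)=-1, (13|17)=+1; sign (−1)^0·-1^1·+1^1 = -1.
(a,b)_5: α=0, u≡2; β=-2, v≡1 (mod 5); (2|5)=-1, (1|5)=+1; sign (−1)^0·-1^-2·+1^0 = +1.
(a,b)_19: α=1, u≡18; β=1, v≡7 (mod 19); (18|19)=-1, (7|19)=+1; sign (−1)^1·-1^1·+1^1 = +1.
(a,b)_3: α=0, u≡1; β=2, v≡1 (mod 3); (1|3)=+1, (1|3)=+1; sign (−1)^0·+1^2·+1^0 = +1.
(a,b)_7: α=0, u≡1; β=2, v≡5 (mod 7); (1|7)=+1, (5|7)=-1; sign (−1)^0·+1^2·-1^0 = +1.
(a,b)_23: α=0, u≡6; β=1, v≡20 (mod 23); (6|23)=+1, (20|23)=-1; sign (−1)^0·+1^1·-1^0 = +1.
(a,b)_∞: sgn(9367)=+, sgn(-215441)=−, so +1.
(a,b)_29: α=1, u≡4; β=1, v≡20 (mod 29); (4|29)=+1, (20|29)=+1; sign (−1)^0·+1^1·+1^1 = +1.
(a,b)_2: α=0, β=-2; u≡7, v≡7 (mod 8); ε(u)ε(v)=1·1, αω(v)=0·0, βω(u)=-2·0; sum ≡ 1  ⇒  -1.
Ram(9367, -215441) = {2, 17}; no ℚ_2-point on the conic.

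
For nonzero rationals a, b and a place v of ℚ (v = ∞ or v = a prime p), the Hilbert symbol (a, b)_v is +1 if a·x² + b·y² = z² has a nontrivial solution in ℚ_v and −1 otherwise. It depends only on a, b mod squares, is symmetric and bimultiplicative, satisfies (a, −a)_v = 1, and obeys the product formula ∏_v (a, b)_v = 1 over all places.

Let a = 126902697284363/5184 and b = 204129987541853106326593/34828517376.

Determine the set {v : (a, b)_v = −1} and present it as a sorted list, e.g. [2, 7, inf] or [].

[11, 47]

Mod squares: a ≡ 8288027, b ≡ 19393. Check v ∈ {∞, 2, 3, 7, 11, 13, 17, 23, 41, 43, 47, 59}.
v=59: a=59^0·(≡13), b=59^2·(≡26) mod 59; (13|59)=-1, (26|59)=+1; (−1)^{0·2·29}·(-1)^2·(+1)^0 = +1.
v=3: a=3^-4·(≡2), b=3^-12·(≡1) mod 3; (2|3)=-1, (1|3)=+1; (−1)^{-4·-12·1}·(-1)^-12·(+1)^-4 = +1.
v=47: a=47^1·(≡43), b=47^2·(≡30) mod 47; (43|47)=-1, (30|47)=-1; (−1)^{1·2·23}·(-1)^2·(-1)^1 = -1.
v=7: a=7^2·(≡5), b=7^2·(≡6) mod 7; (5|7)=-1, (6|7)=-1; (−1)^{2·2·3}·(-1)^2·(-1)^2 = +1.
v=17: a=17^1·(≡6), b=17^0·(≡4) mod 17; (6|17)=-1, (4|17)=+1; (−1)^{1·0·8}·(-1)^0·(+1)^1 = +1.
v=41: a=41^1·(≡19), b=41^1·(≡17) mod 41; (19|41)=-1, (17|41)=-1; (−1)^{1·1·20}·(-1)^1·(-1)^1 = +1.
v=43: a=43^2·(≡6), b=43^3·(≡14) mod 43; (6|43)=+1, (14|43)=+1; (−1)^{2·3·21}·(+1)^3·(+1)^2 = +1.
v=23: a=23^1·(≡8), b=23^2·(≡1) mod 23; (8|23)=+1, (1|23)=+1; (−1)^{1·2·11}·(+1)^2·(+1)^1 = +1.
v=11: a=11^1·(≡3), b=11^1·(≡5) mod 11; (3|11)=+1, (5|11)=+1; (−1)^{1·1·5}·(+1)^1·(+1)^1 = -1.
v=2: v_2(a)=-6, v_2(b)=-16; units ≡ 3, 1 (mod 8); ε·ε+αω+βω = 1·0+-6·0+-16·1 ≡ 0  ⇒  (a,b)_2 = +1.
v=13: a=13^2·(≡8), b=13^4·(≡9) mod 13; (8|13)=-1, (9|13)=+1; (−1)^{2·4·6}·(-1)^4·(+1)^2 = +1.
v=∞: 8288027 > 0 and 19393 > 0  ⇒  (a,b)_∞ = +1.
Ram(8288027, 19393) = {11, 47}; no ℚ_11-point on the conic.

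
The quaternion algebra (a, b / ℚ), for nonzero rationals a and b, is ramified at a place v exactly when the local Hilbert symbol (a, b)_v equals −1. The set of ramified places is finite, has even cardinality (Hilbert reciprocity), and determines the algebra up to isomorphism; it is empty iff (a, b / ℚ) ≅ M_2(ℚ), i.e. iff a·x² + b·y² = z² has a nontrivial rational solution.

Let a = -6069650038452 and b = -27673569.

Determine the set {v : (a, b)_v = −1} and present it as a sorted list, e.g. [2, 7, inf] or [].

(a, b) ≡ (-13, -37961) mod (ℚ^×)²; places V = {2, 3, 7, 11, 13, 17, 29, ∞}.
(a,b)_17: α=2, u≡8; β=1, v≡12 (mod 17); (8|17)=+1, (12|17)=-1; sign (−1)^0·+1^1·-1^2 = +1.
(a,b)_3: α=4, u≡2; β=6, v≡1 (mod 3); (2|3)=-1, (1|3)=+1; sign (−1)^0·-1^6·+1^4 = +1.
(a,b)_29: α=2, u≡4; β=1, v≡13 (mod 29); (4|29)=+1, (13|29)=+1; sign (−1)^0·+1^1·+1^2 = +1.
(a,b)_13: α=1, u≡1; β=0, v≡12 (mod 13); (1|13)=+1, (12|13)=+1; sign (−1)^0·+1^0·+1^1 = +1.
(a,b)_7: α=2, u≡1; β=1, v≡2 (mod 7); (1|7)=+1, (2|7)=+1; sign (−1)^0·+1^1·+1^2 = +1.
(a,b)_∞: sgn(-13)=−, sgn(-37961)=−, so -1.
(a,b)_2: α=2, β=0; u≡3, v≡7 (mod 8); ε(u)ε(v)=1·1, αω(v)=2·0, βω(u)=0·1; sum ≡ 1  ⇒  -1.
(a,b)_11: α=2, u≡9; β=1, v≡9 (mod 11); (9|11)=+1, (9|11)=+1; sign (−1)^0·+1^1·+1^2 = +1.
(-13, -37961 / ℚ) ramifies at {2, ∞}: a division algebra.

[2, inf]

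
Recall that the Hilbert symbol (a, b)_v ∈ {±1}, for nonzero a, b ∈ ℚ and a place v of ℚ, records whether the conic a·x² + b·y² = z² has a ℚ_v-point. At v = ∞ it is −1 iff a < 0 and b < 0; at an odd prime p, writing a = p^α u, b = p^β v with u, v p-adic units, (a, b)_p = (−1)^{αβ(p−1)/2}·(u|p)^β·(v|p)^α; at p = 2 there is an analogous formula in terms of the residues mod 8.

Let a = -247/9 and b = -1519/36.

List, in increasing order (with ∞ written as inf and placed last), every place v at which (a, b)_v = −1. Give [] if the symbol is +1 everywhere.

Mod squares: a ≡ -247, b ≡ -31. Check v ∈ {∞, 2, 3, 7, 13, 19, 31}.
v=19: a=19^1·(≡7), b=19^0·(≡9) mod 19; (7|19)=+1, (9|19)=+1; (−1)^{1·0·9}·(+1)^0·(+1)^1 = +1.
v=3: a=3^-2·(≡2), b=3^-2·(≡2) mod 3; (2|3)=-1, (2|3)=-1; (−1)^{-2·-2·1}·(-1)^-2·(-1)^-2 = +1.
v=31: a=31^0·(≡7), b=31^1·(≡15) mod 31; (7|31)=+1, (15|31)=-1; (−1)^{0·1·15}·(+1)^1·(-1)^0 = +1.
v=13: a=13^1·(≡8), b=13^0·(≡8) mod 13; (8|13)=-1, (8|13)=-1; (−1)^{1·0·6}·(-1)^0·(-1)^1 = -1.
v=2: v_2(a)=0, v_2(b)=-2; units ≡ 1, 1 (mod 8); ε·ε+αω+βω = 0·0+0·0+-2·0 ≡ 0  ⇒  (a,b)_2 = +1.
v=∞: -247 < 0 and -31 < 0  ⇒  (a,b)_∞ = -1.
v=7: a=7^0·(≡6), b=7^2·(≡4) mod 7; (6|7)=-1, (4|7)=+1; (−1)^{0·2·3}·(-1)^2·(+1)^0 = +1.
(-247, -31 / ℚ) ramifies at {13, ∞}: a division algebra.

[13, inf]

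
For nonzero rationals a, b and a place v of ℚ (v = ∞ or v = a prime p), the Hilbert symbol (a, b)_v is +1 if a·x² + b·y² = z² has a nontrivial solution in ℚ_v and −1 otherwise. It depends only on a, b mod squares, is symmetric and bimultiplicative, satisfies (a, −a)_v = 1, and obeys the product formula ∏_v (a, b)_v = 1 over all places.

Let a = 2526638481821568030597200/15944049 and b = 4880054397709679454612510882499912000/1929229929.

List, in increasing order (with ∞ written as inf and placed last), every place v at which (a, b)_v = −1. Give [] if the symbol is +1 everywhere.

Mod squares: a ≡ 533, b ≡ 1077205. Check v ∈ {∞, 2, 3, 5, 11, 13, 17, 19, 23, 29, 41}.
v=11: a=11^-6·(≡4), b=11^-8·(≡10) mod 11; (4|11)=+1, (10|11)=-1; (−1)^{-6·-8·5}·(+1)^-8·(-1)^-6 = +1.
v=29: a=29^6·(≡8), b=29^9·(≡20) mod 29; (8|29)=-1, (20|29)=+1; (−1)^{6·9·14}·(-1)^9·(+1)^6 = -1.
v=23: a=23^2·(≡1), b=23^3·(≡5) mod 23; (1|23)=+1, (5|23)=-1; (−1)^{2·3·11}·(+1)^3·(-1)^2 = +1.
v=5: a=5^2·(≡2), b=5^3·(≡4) mod 5; (2|5)=-1, (4|5)=+1; (−1)^{2·3·2}·(-1)^3·(+1)^2 = -1.
v=3: a=3^-2·(≡2), b=3^-2·(≡1) mod 3; (2|3)=-1, (1|3)=+1; (−1)^{-2·-2·1}·(-1)^-2·(+1)^-2 = +1.
v=2: v_2(a)=4, v_2(b)=6; units ≡ 5, 5 (mod 8); ε·ε+αω+βω = 0·0+4·1+6·1 ≡ 0  ⇒  (a,b)_2 = +1.
v=41: a=41^1·(≡12), b=41^2·(≡14) mod 41; (12|41)=-1, (14|41)=-1; (−1)^{1·2·20}·(-1)^2·(-1)^1 = -1.
v=17: a=17^2·(≡14), b=17^3·(≡6) mod 17; (14|17)=-1, (6|17)=-1; (−1)^{2·3·8}·(-1)^3·(-1)^2 = -1.
v=19: a=19^4·(≡17), b=19^5·(≡3) mod 19; (17|19)=+1, (3|19)=-1; (−1)^{4·5·9}·(+1)^5·(-1)^4 = +1.
v=13: a=13^1·(≡6), b=13^2·(≡9) mod 13; (6|13)=-1, (9|13)=+1; (−1)^{1·2·6}·(-1)^2·(+1)^1 = +1.
v=∞: 533 > 0 and 1077205 > 0  ⇒  (a,b)_∞ = +1.
(533, 1077205 / ℚ) ramifies at {5, 17, 29, 41}: a division algebra.

[5, 17, 29, 41]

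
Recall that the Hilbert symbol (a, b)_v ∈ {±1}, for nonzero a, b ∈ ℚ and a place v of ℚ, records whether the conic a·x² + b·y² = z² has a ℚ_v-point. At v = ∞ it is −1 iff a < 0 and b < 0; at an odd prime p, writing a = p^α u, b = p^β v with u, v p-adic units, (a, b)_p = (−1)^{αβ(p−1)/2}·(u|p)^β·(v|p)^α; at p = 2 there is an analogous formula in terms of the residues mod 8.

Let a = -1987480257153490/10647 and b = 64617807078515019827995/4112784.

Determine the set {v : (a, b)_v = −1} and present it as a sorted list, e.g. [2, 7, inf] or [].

[2, 7, 29, 31]

Mod squares: a ≡ -752076430, b ≡ 2506195. Check v ∈ {∞, 2, 3, 5, 7, 11, 13, 17, 19, 23, 29, 31, 37}.
v=37: a=37^1·(≡16), b=37^1·(≡34) mod 37; (16|37)=+1, (34|37)=+1; (−1)^{1·1·18}·(+1)^1·(+1)^1 = +1.
v=29: a=29^1·(≡3), b=29^2·(≡27) mod 29; (3|29)=-1, (27|29)=-1; (−1)^{1·2·14}·(-1)^2·(-1)^1 = -1.
v=3: a=3^-2·(≡2), b=3^-2·(≡1) mod 3; (2|3)=-1, (1|3)=+1; (−1)^{-2·-2·1}·(-1)^-2·(+1)^-2 = +1.
v=5: a=5^1·(≡1), b=5^1·(≡1) mod 5; (1|5)=+1, (1|5)=+1; (−1)^{1·1·2}·(+1)^1·(+1)^1 = +1.
v=∞: -752076430 < 0 and 2506195 > 0  ⇒  (a,b)_∞ = +1.
v=7: a=7^-1·(≡3), b=7^4·(≡6) mod 7; (3|7)=-1, (6|7)=-1; (−1)^{-1·4·3}·(-1)^4·(-1)^-1 = -1.
v=13: a=13^-2·(≡4), b=13^-4·(≡3) mod 13; (4|13)=+1, (3|13)=+1; (−1)^{-2·-4·6}·(+1)^-4·(+1)^-2 = +1.
v=23: a=23^2·(≡18), b=23^3·(≡21) mod 23; (18|23)=+1, (21|23)=-1; (−1)^{2·3·11}·(+1)^3·(-1)^2 = +1.
v=2: v_2(a)=1, v_2(b)=-4; units ≡ 1, 3 (mod 8); ε·ε+αω+βω = 0·1+1·1+-4·0 ≡ 1  ⇒  (a,b)_2 = -1.
v=17: a=17^3·(≡11), b=17^6·(≡15) mod 17; (11|17)=-1, (15|17)=+1; (−1)^{3·6·8}·(-1)^6·(+1)^3 = +1.
v=31: a=31^1·(≡28), b=31^1·(≡25) mod 31; (28|31)=+1, (25|31)=+1; (−1)^{1·1·15}·(+1)^1·(+1)^1 = -1.
v=19: a=19^1·(≡15), b=19^1·(≡7) mod 19; (15|19)=-1, (7|19)=+1; (−1)^{1·1·9}·(-1)^1·(+1)^1 = +1.
v=11: a=11^2·(≡1), b=11^0·(≡7) mod 11; (1|11)=+1, (7|11)=-1; (−1)^{2·0·5}·(+1)^0·(-1)^2 = +1.
(-752076430, 2506195 / ℚ) ramifies at {2, 7, 29, 31}: a division algebra.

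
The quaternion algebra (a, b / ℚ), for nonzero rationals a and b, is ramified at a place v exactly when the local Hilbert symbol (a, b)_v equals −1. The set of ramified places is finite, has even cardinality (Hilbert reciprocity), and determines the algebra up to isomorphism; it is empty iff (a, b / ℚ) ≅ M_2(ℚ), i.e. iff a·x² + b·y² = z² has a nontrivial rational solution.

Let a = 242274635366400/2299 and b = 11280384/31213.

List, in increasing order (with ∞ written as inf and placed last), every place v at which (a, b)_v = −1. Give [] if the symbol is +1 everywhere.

[2, 13]

(a, b) ≡ (88179, 442) mod (ℚ^×)²; places V = {2, 3, 5, 7, 11, 13, 17, 19, ∞}.
(a,b)_11: α=-2, u≡4; β=0, v≡10 (mod 11); (4|11)=+1, (10|11)=-1; sign (−1)^0·+1^0·-1^-2 = +1.
(a,b)_19: α=-1, u≡7; β=0, v≡17 (mod 19); (7|19)=+1, (17|19)=+1; sign (−1)^0·+1^0·+1^-1 = +1.
(a,b)_17: α=3, u≡8; β=1, v≡8 (mod 17); (8|17)=+1, (8|17)=+1; sign (−1)^0·+1^1·+1^3 = +1.
(a,b)_3: α=3, u≡2; β=4, v≡1 (mod 3); (2|3)=-1, (1|3)=+1; sign (−1)^0·-1^4·+1^3 = +1.
(a,b)_5: α=2, u≡4; β=0, v≡3 (mod 5); (4|5)=+1, (3|5)=-1; sign (−1)^0·+1^0·-1^2 = +1.
(a,b)_2: α=14, β=13; u≡3, v≡5 (mod 8); ε(u)ε(v)=1·0, αω(v)=14·1, βω(u)=13·1; sum ≡ 1  ⇒  -1.
(a,b)_∞: sgn(88179)=+, sgn(442)=+, so +1.
(a,b)_7: α=3, u≡4; β=-4, v≡4 (mod 7); (4|7)=+1, (4|7)=+1; sign (−1)^0·+1^-4·+1^3 = +1.
(a,b)_13: α=1, u≡3; β=-1, v≡7 (mod 13); (3|13)=+1, (7|13)=-1; sign (−1)^0·+1^-1·-1^1 = -1.
|Ram(88179, 442)| = 2, even; anisotropic at {2, 13}.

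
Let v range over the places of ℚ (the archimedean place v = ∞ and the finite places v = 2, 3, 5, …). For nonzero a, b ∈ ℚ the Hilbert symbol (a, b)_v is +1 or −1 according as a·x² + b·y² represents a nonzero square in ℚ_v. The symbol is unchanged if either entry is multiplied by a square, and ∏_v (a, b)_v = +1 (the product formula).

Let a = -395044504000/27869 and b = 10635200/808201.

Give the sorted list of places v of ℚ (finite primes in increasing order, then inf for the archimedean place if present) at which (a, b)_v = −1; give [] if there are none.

[5, 17]

(a, b) ≡ (-46835, 23) mod (ℚ^×)²; places V = {2, 5, 17, 19, 23, 29, 31, ∞}.
(a,b)_31: α=-2, u≡12; β=-2, v≡23 (mod 31); (12|31)=-1, (23|31)=-1; sign (−1)^0·-1^-2·-1^-2 = +1.
(a,b)_17: α=3, u≡16; β=2, v≡3 (mod 17); (16|17)=+1, (3|17)=-1; sign (−1)^0·+1^2·-1^3 = -1.
(a,b)_5: α=3, u≡2; β=2, v≡3 (mod 5); (2|5)=-1, (3|5)=-1; sign (−1)^0·-1^2·-1^3 = -1.
(a,b)_23: α=2, u≡9; β=1, v≡2 (mod 23); (9|23)=+1, (2|23)=+1; sign (−1)^0·+1^1·+1^2 = +1.
(a,b)_19: α=1, u≡6; β=0, v≡6 (mod 19); (6|19)=+1, (6|19)=+1; sign (−1)^0·+1^0·+1^1 = +1.
(a,b)_29: α=-1, u≡1; β=-2, v≡22 (mod 29); (1|29)=+1, (22|29)=+1; sign (−1)^0·+1^-2·+1^-1 = +1.
(a,b)_∞: sgn(-46835)=−, sgn(23)=+, so +1.
(a,b)_2: α=6, β=6; u≡5, v≡7 (mod 8); ε(u)ε(v)=0·1, αω(v)=6·0, βω(u)=6·1; sum ≡ 0  ⇒  +1.
(-46835, 23 / ℚ) ramifies at {5, 17}: a division algebra.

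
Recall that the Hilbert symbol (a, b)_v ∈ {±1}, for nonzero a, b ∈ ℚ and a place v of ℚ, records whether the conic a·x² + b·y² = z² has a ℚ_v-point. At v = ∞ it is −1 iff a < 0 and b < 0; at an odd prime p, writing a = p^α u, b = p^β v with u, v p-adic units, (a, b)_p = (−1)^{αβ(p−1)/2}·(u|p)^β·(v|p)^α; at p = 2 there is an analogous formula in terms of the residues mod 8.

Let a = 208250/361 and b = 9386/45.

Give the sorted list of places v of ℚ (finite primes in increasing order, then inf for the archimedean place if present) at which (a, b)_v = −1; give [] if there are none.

Mod squares: a ≡ 170, b ≡ 130. Check v ∈ {∞, 2, 3, 5, 7, 13, 17, 19}.
v=7: a=7^2·(≡2), b=7^0·(≡2) mod 7; (2|7)=+1, (2|7)=+1; (−1)^{2·0·3}·(+1)^0·(+1)^2 = +1.
v=17: a=17^1·(≡11), b=17^0·(≡11) mod 17; (11|17)=-1, (11|17)=-1; (−1)^{1·0·8}·(-1)^0·(-1)^1 = -1.
v=13: a=13^0·(≡12), b=13^1·(≡12) mod 13; (12|13)=+1, (12|13)=+1; (−1)^{0·1·6}·(+1)^1·(+1)^0 = +1.
v=2: v_2(a)=1, v_2(b)=1; units ≡ 5, 1 (mod 8); ε·ε+αω+βω = 0·0+1·0+1·1 ≡ 1  ⇒  (a,b)_2 = -1.
v=∞: 170 > 0 and 130 > 0  ⇒  (a,b)_∞ = +1.
v=3: a=3^0·(≡2), b=3^-2·(≡1) mod 3; (2|3)=-1, (1|3)=+1; (−1)^{0·-2·1}·(-1)^-2·(+1)^0 = +1.
v=5: a=5^3·(≡1), b=5^-1·(≡4) mod 5; (1|5)=+1, (4|5)=+1; (−1)^{3·-1·2}·(+1)^-1·(+1)^3 = +1.
v=19: a=19^-2·(≡10), b=19^2·(≡1) mod 19; (10|19)=-1, (1|19)=+1; (−1)^{-2·2·9}·(-1)^2·(+1)^-2 = +1.
(170, 130 / ℚ) ramifies at {2, 17}: a division algebra.

[2, 17]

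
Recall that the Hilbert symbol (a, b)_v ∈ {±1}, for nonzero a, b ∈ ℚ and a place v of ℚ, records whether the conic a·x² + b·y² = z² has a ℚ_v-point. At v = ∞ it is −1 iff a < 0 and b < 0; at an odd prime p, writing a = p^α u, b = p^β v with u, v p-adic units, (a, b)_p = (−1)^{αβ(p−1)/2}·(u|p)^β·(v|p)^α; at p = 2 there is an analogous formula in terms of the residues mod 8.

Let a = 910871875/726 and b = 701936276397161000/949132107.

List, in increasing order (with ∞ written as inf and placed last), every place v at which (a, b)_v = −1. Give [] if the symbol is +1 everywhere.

(a, b) ≡ (16530, 170430) mod (ℚ^×)²; places V = {2, 3, 5, 7, 11, 13, 17, 19, 23, 29, 31, ∞}.
(a,b)_31: α=0, u≡16; β=2, v≡11 (mod 31); (16|31)=+1, (11|31)=-1; sign (−1)^0·+1^2·-1^0 = +1.
(a,b)_29: α=1, u≡26; β=2, v≡19 (mod 29); (26|29)=-1, (19|29)=-1; sign (−1)^0·-1^2·-1^1 = -1.
(a,b)_11: α=-2, u≡2; β=-4, v≡2 (mod 11); (2|11)=-1, (2|11)=-1; sign (−1)^0·-1^-4·-1^-2 = +1.
(a,b)_23: α=2, u≡2; β=3, v≡8 (mod 23); (2|23)=+1, (8|23)=+1; sign (−1)^0·+1^3·+1^2 = +1.
(a,b)_17: α=0, u≡5; β=2, v≡14 (mod 17); (5|17)=-1, (14|17)=-1; sign (−1)^0·-1^2·-1^0 = +1.
(a,b)_13: α=0, u≡11; β=1, v≡7 (mod 13); (11|13)=-1, (7|13)=-1; sign (−1)^0·-1^1·-1^0 = -1.
(a,b)_19: α=1, u≡18; β=1, v≡10 (mod 19); (18|19)=-1, (10|19)=-1; sign (−1)^1·-1^1·-1^1 = -1.
(a,b)_5: α=5, u≡4; β=3, v≡4 (mod 5); (4|5)=+1, (4|5)=+1; sign (−1)^0·+1^3·+1^5 = +1.
(a,b)_2: α=-1, β=3; u≡1, v≡7 (mod 8); ε(u)ε(v)=0·1, αω(v)=-1·0, βω(u)=3·0; sum ≡ 0  ⇒  +1.
(a,b)_7: α=0, u≡5; β=-4, v≡2 (mod 7); (5|7)=-1, (2|7)=+1; sign (−1)^0·-1^-4·+1^0 = +1.
(a,b)_3: α=-1, u≡2; β=-3, v≡2 (mod 3); (2|3)=-1, (2|3)=-1; sign (−1)^1·-1^-3·-1^-1 = -1.
(a,b)_∞: sgn(16530)=+, sgn(170430)=+, so +1.
Ram(16530, 170430) = {3, 13, 19, 29}; no ℚ_3-point on the conic.

[3, 13, 19, 29]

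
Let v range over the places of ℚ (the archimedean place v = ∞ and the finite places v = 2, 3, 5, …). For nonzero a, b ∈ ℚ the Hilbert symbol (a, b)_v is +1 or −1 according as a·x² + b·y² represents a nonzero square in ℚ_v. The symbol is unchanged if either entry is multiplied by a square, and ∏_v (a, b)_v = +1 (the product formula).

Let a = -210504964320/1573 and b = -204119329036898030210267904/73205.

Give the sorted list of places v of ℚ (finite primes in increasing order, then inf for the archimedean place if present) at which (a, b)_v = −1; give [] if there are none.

[3, 5, 17, 31, 37, inf]

(a, b) ≡ (-149110, -122655) mod (ℚ^×)²; places V = {2, 3, 5, 7, 11, 13, 17, 31, 37, ∞}.
(a,b)_3: α=4, u≡2; β=7, v≡2 (mod 3); (2|3)=-1, (2|3)=-1; sign (−1)^0·-1^7·-1^4 = -1.
(a,b)_31: α=1, u≡22; β=2, v≡23 (mod 31); (22|31)=-1, (23|31)=-1; sign (−1)^0·-1^2·-1^1 = -1.
(a,b)_∞: sgn(-149110)=−, sgn(-122655)=−, so -1.
(a,b)_2: α=5, β=8; u≡5, v≡1 (mod 8); ε(u)ε(v)=0·0, αω(v)=5·0, βω(u)=8·1; sum ≡ 0  ⇒  +1.
(a,b)_13: α=-1, u≡3; β=3, v≡4 (mod 13); (3|13)=+1, (4|13)=+1; sign (−1)^0·+1^3·+1^-1 = +1.
(a,b)_37: α=1, u≡21; β=3, v≡6 (mod 37); (21|37)=+1, (6|37)=-1; sign (−1)^0·+1^3·-1^1 = -1.
(a,b)_11: α=-2, u≡10; β=-4, v≡6 (mod 11); (10|11)=-1, (6|11)=-1; sign (−1)^0·-1^-4·-1^-2 = +1.
(a,b)_7: α=2, u≡4; β=4, v≡6 (mod 7); (4|7)=+1, (6|7)=-1; sign (−1)^0·+1^4·-1^2 = +1.
(a,b)_17: α=2, u≡5; β=5, v≡7 (mod 17); (5|17)=-1, (7|17)=-1; sign (−1)^0·-1^5·-1^2 = -1.
(a,b)_5: α=1, u≡2; β=-1, v≡1 (mod 5); (2|5)=-1, (1|5)=+1; sign (−1)^0·-1^-1·+1^1 = -1.
|Ram(-149110, -122655)| = 6, even; anisotropic at {3, 5, 17, 31, 37, ∞}.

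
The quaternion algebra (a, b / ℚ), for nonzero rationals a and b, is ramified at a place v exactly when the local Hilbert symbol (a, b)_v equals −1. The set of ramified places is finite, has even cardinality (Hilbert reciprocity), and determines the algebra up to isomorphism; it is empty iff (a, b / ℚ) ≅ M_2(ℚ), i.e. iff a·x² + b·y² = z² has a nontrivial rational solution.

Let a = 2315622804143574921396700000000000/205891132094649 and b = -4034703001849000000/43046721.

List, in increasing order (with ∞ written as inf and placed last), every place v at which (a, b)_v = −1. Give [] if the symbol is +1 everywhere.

[2, 37, 41, 53]

(a, b) ≡ (7030, -28249) mod (ℚ^×)²; places V = {2, 3, 5, 13, 17, 19, 37, 41, 53, ∞}.
(a,b)_13: α=2, u≡1; β=1, v≡11 (mod 13); (1|13)=+1, (11|13)=-1; sign (−1)^0·+1^1·-1^2 = +1.
(a,b)_41: α=2, u≡19; β=1, v≡20 (mod 41); (19|41)=-1, (20|41)=+1; sign (−1)^0·-1^1·+1^2 = -1.
(a,b)_53: α=2, u≡31; β=1, v≡32 (mod 53); (31|53)=-1, (32|53)=-1; sign (−1)^0·-1^1·-1^2 = -1.
(a,b)_5: α=11, u≡4; β=6, v≡4 (mod 5); (4|5)=+1, (4|5)=+1; sign (−1)^0·+1^6·+1^11 = +1.
(a,b)_17: α=4, u≡8; β=2, v≡5 (mod 17); (8|17)=+1, (5|17)=-1; sign (−1)^0·+1^2·-1^4 = +1.
(a,b)_3: α=-30, u≡1; β=-16, v≡2 (mod 3); (1|3)=+1, (2|3)=-1; sign (−1)^0·+1^-16·-1^-30 = +1.
(a,b)_2: α=11, β=6; u≡3, v≡7 (mod 8); ε(u)ε(v)=1·1, αω(v)=11·0, βω(u)=6·1; sum ≡ 1  ⇒  -1.
(a,b)_37: α=3, u≡13; β=2, v≡6 (mod 37); (13|37)=-1, (6|37)=-1; sign (−1)^0·-1^2·-1^3 = -1.
(a,b)_∞: sgn(7030)=+, sgn(-28249)=−, so +1.
(a,b)_19: α=3, u≡11; β=2, v≡7 (mod 19); (11|19)=+1, (7|19)=+1; sign (−1)^0·+1^2·+1^3 = +1.
(7030, -28249 / ℚ) ramifies at {2, 37, 41, 53}: a division algebra.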